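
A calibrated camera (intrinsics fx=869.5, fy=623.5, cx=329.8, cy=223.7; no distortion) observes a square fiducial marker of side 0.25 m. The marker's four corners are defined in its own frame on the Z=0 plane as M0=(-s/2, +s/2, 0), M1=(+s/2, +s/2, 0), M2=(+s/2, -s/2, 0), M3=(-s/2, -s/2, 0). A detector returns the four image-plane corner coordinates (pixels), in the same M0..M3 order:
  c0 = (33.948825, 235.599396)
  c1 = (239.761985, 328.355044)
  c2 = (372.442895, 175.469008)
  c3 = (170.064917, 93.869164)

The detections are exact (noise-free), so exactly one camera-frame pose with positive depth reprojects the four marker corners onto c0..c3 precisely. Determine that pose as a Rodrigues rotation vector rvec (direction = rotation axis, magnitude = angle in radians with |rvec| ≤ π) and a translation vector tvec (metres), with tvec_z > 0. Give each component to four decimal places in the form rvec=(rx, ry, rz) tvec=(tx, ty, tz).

Intrinsics K: fx=869.5, fy=623.5, cx=329.8, cy=223.7
Marker side s = 0.25 m; corners in marker frame (Z=0):
  M0 = (-0.1250, +0.1250, 0)
  M1 = (+0.1250, +0.1250, 0)
  M2 = (+0.1250, -0.1250, 0)
  M3 = (-0.1250, -0.1250, 0)
Detected image corners:
  c0 = (33.948825, 235.599396) px
  c1 = (239.761985, 328.355044) px
  c2 = (372.442895, 175.469008) px
  c3 = (170.064917, 93.869164) px
Planar DLT: solve 8×8 A·h = b for H (H[2,2]=1):
  H  [+777.58850 -576.93198 +203.25252]
  H  [+308.73859 +548.70968 +205.52414]
  H  [-0.18931 -0.19198 +1.00000]
B = K⁻¹H; ‖b₁‖=1.134130, ‖b₂‖=1.134130; λ = 2/(‖b₁‖+‖b₂‖) = 0.881733, sign → tz>0 ⇒ λ=+0.881733
r₁ = λ·B[:,0] = (+0.85184,+0.49649,-0.16692); r₂ = λ·B[:,1] = (-0.52084,+0.83670,-0.16928)
r₃ = r₁×r₂ = (+0.05561,+0.23114,+0.97133); SVD([r₁ r₂ r₃]) → R = UVᵀ:
  R  [+0.85184 -0.52084 +0.05561]
  R  [+0.49649 +0.83670 +0.23114]
  R  [-0.16692 -0.16928 +0.97133]
t = (-0.12833, -0.02570, +0.88173) m
tr R = 2.659872; θ = arccos((tr R − 1)/2) = 0.591804 rad = 33.908°
axis k = ((R−Rᵀ)₃₂, (R−Rᵀ)₁₃, (R−Rᵀ)₂₁) / (2 sinθ) = (-0.358886, +0.199452, +0.911822)
rvec = θ·k = (-0.212390, +0.118036, +0.539620)

rvec=(-0.2124, 0.1180, 0.5396) tvec=(-0.1283, -0.0257, 0.8817)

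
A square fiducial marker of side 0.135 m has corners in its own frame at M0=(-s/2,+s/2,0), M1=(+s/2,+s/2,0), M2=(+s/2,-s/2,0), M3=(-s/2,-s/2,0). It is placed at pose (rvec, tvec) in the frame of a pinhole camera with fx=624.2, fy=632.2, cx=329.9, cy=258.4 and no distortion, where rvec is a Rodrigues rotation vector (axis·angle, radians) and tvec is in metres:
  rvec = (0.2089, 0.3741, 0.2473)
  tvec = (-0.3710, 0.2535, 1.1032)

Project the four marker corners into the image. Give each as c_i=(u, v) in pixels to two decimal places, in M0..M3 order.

Intrinsics K: fx=624.2, fy=632.2, cx=329.9, cy=258.4
Marker side s = 0.135 m; corners in marker frame (Z=0):
  M0 = (-0.0675, +0.0675, 0)
  M1 = (+0.0675, +0.0675, 0)
  M2 = (+0.0675, -0.0675, 0)
  M3 = (-0.0675, -0.0675, 0)
rvec = (0.2089, 0.3741, 0.2473), |rvec| = θ = 0.49472 rad = 28.345°
Rodrigues: sinθ=0.47478, 1−cosθ=0.11990; R = I + sinθ·[k]× + (1−cosθ)·[k]×²:
    [+0.90148 -0.19905 +0.38433]
    [+0.27562 +0.94866 -0.15516]
    [-0.33372 +0.24580 +0.91006]
t = (-0.3710, 0.2535, 1.1032) m
M0: Pc = R·M0+t = (-0.44529, +0.29893, +1.14232); u = 624.2·(-0.44529)/1.14232 + 329.9 = 86.5812, v = 632.2·(+0.29893)/1.14232 + 258.4 = 423.8389
M1: Pc = R·M1+t = (-0.32359, +0.33614, +1.09727); u = 624.2·(-0.32359)/1.09727 + 329.9 = 145.8221, v = 632.2·(+0.33614)/1.09727 + 258.4 = 452.0696
M2: Pc = R·M2+t = (-0.29671, +0.20807, +1.06408); u = 624.2·(-0.29671)/1.06408 + 329.9 = 155.8449, v = 632.2·(+0.20807)/1.06408 + 258.4 = 382.0198
M3: Pc = R·M3+t = (-0.41841, +0.17086, +1.10913); u = 624.2·(-0.41841)/1.10913 + 329.9 = 94.4244, v = 632.2·(+0.17086)/1.10913 + 258.4 = 355.7898

c0=(86.58, 423.84) c1=(145.82, 452.07) c2=(155.84, 382.02) c3=(94.42, 355.79)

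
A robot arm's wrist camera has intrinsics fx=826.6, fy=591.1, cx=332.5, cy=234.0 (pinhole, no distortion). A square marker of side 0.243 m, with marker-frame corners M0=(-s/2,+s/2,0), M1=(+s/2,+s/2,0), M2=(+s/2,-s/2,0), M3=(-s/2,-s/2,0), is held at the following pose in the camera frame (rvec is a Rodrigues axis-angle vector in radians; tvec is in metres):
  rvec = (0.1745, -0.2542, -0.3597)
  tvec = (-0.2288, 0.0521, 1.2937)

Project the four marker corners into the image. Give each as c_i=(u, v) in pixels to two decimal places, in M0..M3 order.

c0=(141.25, 329.41) c1=(283.71, 286.42) c2=(231.36, 186.21) c3=(80.77, 226.79)

Intrinsics K: fx=826.6, fy=591.1, cx=332.5, cy=234.0
Marker side s = 0.243 m; corners in marker frame (Z=0):
  M0 = (-0.1215, +0.1215, 0)
  M1 = (+0.1215, +0.1215, 0)
  M2 = (+0.1215, -0.1215, 0)
  M3 = (-0.1215, -0.1215, 0)
rvec = (0.1745, -0.2542, -0.3597), |rvec| = θ = 0.47376 rad = 27.145°
Rodrigues: sinθ=0.45624, 1−cosθ=0.11014; R = I + sinθ·[k]× + (1−cosθ)·[k]×²:
    [+0.90480 +0.32463 -0.27560]
    [-0.36816 +0.92157 -0.12318]
    [+0.21400 +0.21291 +0.95335]
t = (-0.2288, 0.0521, 1.2937) m
M0: Pc = R·M0+t = (-0.29929, +0.20880, +1.29357); u = 826.6·(-0.29929)/1.29357 + 332.5 = 141.2508, v = 591.1·(+0.20880)/1.29357 + 234.0 = 329.4127
M1: Pc = R·M1+t = (-0.07942, +0.11934, +1.34557); u = 826.6·(-0.07942)/1.34557 + 332.5 = 283.7085, v = 591.1·(+0.11934)/1.34557 + 234.0 = 286.4247
M2: Pc = R·M2+t = (-0.15831, -0.10460, +1.29383); u = 826.6·(-0.15831)/1.29383 + 332.5 = 231.3599, v = 591.1·(-0.10460)/1.29383 + 234.0 = 186.2115
M3: Pc = R·M3+t = (-0.37818, -0.01514, +1.24183); u = 826.6·(-0.37818)/1.24183 + 332.5 = 80.7750, v = 591.1·(-0.01514)/1.24183 + 234.0 = 226.7941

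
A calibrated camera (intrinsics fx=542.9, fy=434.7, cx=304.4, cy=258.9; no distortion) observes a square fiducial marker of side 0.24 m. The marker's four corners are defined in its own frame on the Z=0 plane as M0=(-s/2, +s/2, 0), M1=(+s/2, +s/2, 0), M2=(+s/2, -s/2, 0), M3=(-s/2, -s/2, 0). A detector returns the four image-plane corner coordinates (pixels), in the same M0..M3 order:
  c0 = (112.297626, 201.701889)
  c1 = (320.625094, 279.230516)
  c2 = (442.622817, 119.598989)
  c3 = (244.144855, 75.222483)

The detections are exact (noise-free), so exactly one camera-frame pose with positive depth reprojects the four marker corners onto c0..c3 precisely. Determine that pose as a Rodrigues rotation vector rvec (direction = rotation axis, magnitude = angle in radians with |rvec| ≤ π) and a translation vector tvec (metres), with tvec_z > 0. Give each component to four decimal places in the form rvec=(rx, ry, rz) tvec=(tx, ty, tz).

Intrinsics K: fx=542.9, fy=434.7, cx=304.4, cy=258.9
Marker side s = 0.24 m; corners in marker frame (Z=0):
  M0 = (-0.1200, +0.1200, 0)
  M1 = (+0.1200, +0.1200, 0)
  M2 = (+0.1200, -0.1200, 0)
  M3 = (-0.1200, -0.1200, 0)
Detected image corners:
  c0 = (112.297626, 201.701889) px
  c1 = (320.625094, 279.230516) px
  c2 = (442.622817, 119.598989) px
  c3 = (244.144855, 75.222483) px
Planar DLT: solve 8×8 A·h = b for H (H[2,2]=1):
  H  [+651.43392 -708.40862 +276.28071]
  H  [+131.31096 +482.96712 +160.94361]
  H  [-0.69488 -0.63537 +1.00000]
B = K⁻¹H; ‖b₁‖=1.876705, ‖b₂‖=1.876705; λ = 2/(‖b₁‖+‖b₂‖) = 0.532849, sign → tz>0 ⇒ λ=+0.532849
r₁ = λ·B[:,0] = (+0.84698,+0.38148,-0.37027); r₂ = λ·B[:,1] = (-0.50547,+0.79365,-0.33856)
r₃ = r₁×r₂ = (+0.16471,+0.47391,+0.86503); SVD([r₁ r₂ r₃]) → R = UVᵀ:
  R  [+0.84698 -0.50547 +0.16471]
  R  [+0.38148 +0.79365 +0.47391]
  R  [-0.37027 -0.33856 +0.86503]
t = (-0.02760, -0.12007, +0.53285) m
tr R = 2.505664; θ = arccos((tr R − 1)/2) = 0.718442 rad = 41.164°
axis k = ((R−Rᵀ)₃₂, (R−Rᵀ)₁₃, (R−Rᵀ)₂₁) / (2 sinθ) = (-0.617173, +0.406385, +0.673757)
rvec = θ·k = (-0.443403, +0.291964, +0.484056)

rvec=(-0.4434, 0.2920, 0.4841) tvec=(-0.0276, -0.1201, 0.5328)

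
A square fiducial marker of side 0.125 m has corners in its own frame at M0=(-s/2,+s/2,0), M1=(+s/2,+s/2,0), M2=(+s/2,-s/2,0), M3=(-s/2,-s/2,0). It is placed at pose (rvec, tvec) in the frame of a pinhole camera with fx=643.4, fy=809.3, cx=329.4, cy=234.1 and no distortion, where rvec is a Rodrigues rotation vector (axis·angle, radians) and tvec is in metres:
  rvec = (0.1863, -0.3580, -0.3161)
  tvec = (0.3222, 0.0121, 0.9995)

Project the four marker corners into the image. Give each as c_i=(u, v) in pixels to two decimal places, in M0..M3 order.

c0=(512.84, 308.50) c1=(575.00, 272.89) c2=(560.54, 179.94) c3=(495.91, 212.85)

Intrinsics K: fx=643.4, fy=809.3, cx=329.4, cy=234.1
Marker side s = 0.125 m; corners in marker frame (Z=0):
  M0 = (-0.0625, +0.0625, 0)
  M1 = (+0.0625, +0.0625, 0)
  M2 = (+0.0625, -0.0625, 0)
  M3 = (-0.0625, -0.0625, 0)
rvec = (0.1863, -0.3580, -0.3161), |rvec| = θ = 0.51263 rad = 29.372°
Rodrigues: sinθ=0.49047, 1−cosθ=0.12854; R = I + sinθ·[k]× + (1−cosθ)·[k]×²:
    [+0.88843 +0.26981 -0.37133]
    [-0.33506 +0.93415 -0.12289]
    [+0.31372 +0.23360 +0.92033]
t = (0.3222, 0.0121, 0.9995) m
M0: Pc = R·M0+t = (+0.28354, +0.09143, +0.99449); u = 643.4·(+0.28354)/0.99449 + 329.4 = 512.8374, v = 809.3·(+0.09143)/0.99449 + 234.1 = 308.5004
M1: Pc = R·M1+t = (+0.39459, +0.04954, +1.03371); u = 643.4·(+0.39459)/1.03371 + 329.4 = 575.0009, v = 809.3·(+0.04954)/1.03371 + 234.1 = 272.8877
M2: Pc = R·M2+t = (+0.36086, -0.06723, +1.00451); u = 643.4·(+0.36086)/1.00451 + 329.4 = 560.5380, v = 809.3·(-0.06723)/1.00451 + 234.1 = 179.9385
M3: Pc = R·M3+t = (+0.24981, -0.02534, +0.96529); u = 643.4·(+0.24981)/0.96529 + 329.4 = 495.9065, v = 809.3·(-0.02534)/0.96529 + 234.1 = 212.8525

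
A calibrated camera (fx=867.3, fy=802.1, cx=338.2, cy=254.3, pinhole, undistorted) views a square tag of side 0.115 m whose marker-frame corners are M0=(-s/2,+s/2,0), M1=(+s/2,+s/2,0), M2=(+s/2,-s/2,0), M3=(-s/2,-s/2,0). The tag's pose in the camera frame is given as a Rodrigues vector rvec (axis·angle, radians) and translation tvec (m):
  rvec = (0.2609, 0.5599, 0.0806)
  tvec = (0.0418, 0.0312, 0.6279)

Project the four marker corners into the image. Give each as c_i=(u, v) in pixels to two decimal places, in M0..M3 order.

Intrinsics K: fx=867.3, fy=802.1, cx=338.2, cy=254.3
Marker side s = 0.115 m; corners in marker frame (Z=0):
  M0 = (-0.0575, +0.0575, 0)
  M1 = (+0.0575, +0.0575, 0)
  M2 = (+0.0575, -0.0575, 0)
  M3 = (-0.0575, -0.0575, 0)
rvec = (0.2609, 0.5599, 0.0806), |rvec| = θ = 0.62294 rad = 35.692°
Rodrigues: sinθ=0.58342, 1−cosθ=0.18783; R = I + sinθ·[k]× + (1−cosθ)·[k]×²:
    [+0.84512 -0.00478 +0.53456]
    [+0.14619 +0.96391 -0.22251]
    [-0.51421 +0.26619 +0.81531]
t = (0.0418, 0.0312, 0.6279) m
M0: Pc = R·M0+t = (-0.00707, +0.07822, +0.67277); u = 867.3·(-0.00707)/0.67277 + 338.2 = 329.0871, v = 802.1·(+0.07822)/0.67277 + 254.3 = 347.5544
M1: Pc = R·M1+t = (+0.09012, +0.09503, +0.61364); u = 867.3·(+0.09012)/0.61364 + 338.2 = 465.5720, v = 802.1·(+0.09503)/0.61364 + 254.3 = 378.5167
M2: Pc = R·M2+t = (+0.09067, -0.01582, +0.58303); u = 867.3·(+0.09067)/0.58303 + 338.2 = 473.0775, v = 802.1·(-0.01582)/0.58303 + 254.3 = 232.5377
M3: Pc = R·M3+t = (-0.00652, -0.03263, +0.64216); u = 867.3·(-0.00652)/0.64216 + 338.2 = 329.3951, v = 802.1·(-0.03263)/0.64216 + 254.3 = 213.5419

c0=(329.09, 347.55) c1=(465.57, 378.52) c2=(473.08, 232.54) c3=(329.40, 213.54)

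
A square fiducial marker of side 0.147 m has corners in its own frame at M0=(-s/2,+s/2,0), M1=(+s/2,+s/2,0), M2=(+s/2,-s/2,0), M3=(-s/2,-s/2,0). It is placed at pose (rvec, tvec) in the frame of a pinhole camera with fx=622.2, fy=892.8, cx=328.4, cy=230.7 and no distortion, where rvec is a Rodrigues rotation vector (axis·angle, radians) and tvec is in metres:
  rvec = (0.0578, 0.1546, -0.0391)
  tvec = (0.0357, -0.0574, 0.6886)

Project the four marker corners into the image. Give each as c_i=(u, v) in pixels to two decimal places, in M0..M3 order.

Intrinsics K: fx=622.2, fy=892.8, cx=328.4, cy=230.7
Marker side s = 0.147 m; corners in marker frame (Z=0):
  M0 = (-0.0735, +0.0735, 0)
  M1 = (+0.0735, +0.0735, 0)
  M2 = (+0.0735, -0.0735, 0)
  M3 = (-0.0735, -0.0735, 0)
rvec = (0.0578, 0.1546, -0.0391), |rvec| = θ = 0.16962 rad = 9.718°
Rodrigues: sinθ=0.16881, 1−cosθ=0.01435; R = I + sinθ·[k]× + (1−cosθ)·[k]×²:
    [+0.98732 +0.04337 +0.15273]
    [-0.03446 +0.99757 -0.06054]
    [-0.15499 +0.05451 +0.98641]
t = (0.0357, -0.0574, 0.6886) m
M0: Pc = R·M0+t = (-0.03368, +0.01845, +0.70400); u = 622.2·(-0.03368)/0.70400 + 328.4 = 298.6333, v = 892.8·(+0.01845)/0.70400 + 230.7 = 254.1030
M1: Pc = R·M1+t = (+0.11146, +0.01339, +0.68121); u = 622.2·(+0.11146)/0.68121 + 328.4 = 430.1998, v = 892.8·(+0.01339)/0.68121 + 230.7 = 248.2476
M2: Pc = R·M2+t = (+0.10508, -0.13325, +0.67320); u = 622.2·(+0.10508)/0.67320 + 328.4 = 425.5191, v = 892.8·(-0.13325)/0.67320 + 230.7 = 53.9787
M3: Pc = R·M3+t = (-0.04006, -0.12819, +0.69599); u = 622.2·(-0.04006)/0.69599 + 328.4 = 292.5911, v = 892.8·(-0.12819)/0.69599 + 230.7 = 66.2610

c0=(298.63, 254.10) c1=(430.20, 248.25) c2=(425.52, 53.98) c3=(292.59, 66.26)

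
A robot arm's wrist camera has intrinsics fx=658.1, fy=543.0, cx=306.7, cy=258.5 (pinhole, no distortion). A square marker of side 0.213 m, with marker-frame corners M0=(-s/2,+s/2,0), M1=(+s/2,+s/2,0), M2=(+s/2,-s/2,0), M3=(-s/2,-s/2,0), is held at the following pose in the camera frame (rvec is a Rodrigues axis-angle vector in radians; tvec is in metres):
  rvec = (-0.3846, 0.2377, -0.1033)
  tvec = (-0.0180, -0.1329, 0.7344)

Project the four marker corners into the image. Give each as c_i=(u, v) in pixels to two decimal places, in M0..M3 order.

Intrinsics K: fx=658.1, fy=543.0, cx=306.7, cy=258.5
Marker side s = 0.213 m; corners in marker frame (Z=0):
  M0 = (-0.1065, +0.1065, 0)
  M1 = (+0.1065, +0.1065, 0)
  M2 = (+0.1065, -0.1065, 0)
  M3 = (-0.1065, -0.1065, 0)
rvec = (-0.3846, 0.2377, -0.1033), |rvec| = θ = 0.46378 rad = 26.572°
Rodrigues: sinθ=0.44733, 1−cosθ=0.10563; R = I + sinθ·[k]× + (1−cosθ)·[k]×²:
    [+0.96701 +0.05474 +0.24878]
    [-0.14453 +0.92212 +0.35890]
    [-0.20976 -0.38302 +0.89961]
t = (-0.0180, -0.1329, 0.7344) m
M0: Pc = R·M0+t = (-0.11516, -0.01930, +0.71595); u = 658.1·(-0.11516)/0.71595 + 306.7 = 200.8477, v = 543.0·(-0.01930)/0.71595 + 258.5 = 243.8608
M1: Pc = R·M1+t = (+0.09082, -0.05009, +0.67127); u = 658.1·(+0.09082)/0.67127 + 306.7 = 395.7349, v = 543.0·(-0.05009)/0.67127 + 258.5 = 217.9836
M2: Pc = R·M2+t = (+0.07916, -0.24650, +0.75285); u = 658.1·(+0.07916)/0.75285 + 306.7 = 375.8944, v = 543.0·(-0.24650)/0.75285 + 258.5 = 80.7114
M3: Pc = R·M3+t = (-0.12682, -0.21571, +0.79753); u = 658.1·(-0.12682)/0.79753 + 306.7 = 202.0545, v = 543.0·(-0.21571)/0.79753 + 258.5 = 111.6317

c0=(200.85, 243.86) c1=(395.73, 217.98) c2=(375.89, 80.71) c3=(202.05, 111.63)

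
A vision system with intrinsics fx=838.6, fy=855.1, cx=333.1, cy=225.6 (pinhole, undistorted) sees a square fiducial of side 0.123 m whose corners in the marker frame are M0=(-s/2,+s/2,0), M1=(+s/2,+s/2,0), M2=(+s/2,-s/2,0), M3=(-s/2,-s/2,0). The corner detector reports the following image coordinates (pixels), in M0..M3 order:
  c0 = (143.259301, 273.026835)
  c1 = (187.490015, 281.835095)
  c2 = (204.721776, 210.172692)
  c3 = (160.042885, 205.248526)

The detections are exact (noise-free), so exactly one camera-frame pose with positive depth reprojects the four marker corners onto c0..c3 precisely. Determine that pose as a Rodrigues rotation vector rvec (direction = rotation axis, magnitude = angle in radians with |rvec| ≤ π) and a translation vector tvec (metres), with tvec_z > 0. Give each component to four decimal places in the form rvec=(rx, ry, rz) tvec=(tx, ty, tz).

Intrinsics K: fx=838.6, fy=855.1, cx=333.1, cy=225.6
Marker side s = 0.123 m; corners in marker frame (Z=0):
  M0 = (-0.0615, +0.0615, 0)
  M1 = (+0.0615, +0.0615, 0)
  M2 = (+0.0615, -0.0615, 0)
  M3 = (-0.0615, -0.0615, 0)
Detected image corners:
  c0 = (143.259301, 273.026835) px
  c1 = (187.490015, 281.835095) px
  c2 = (204.721776, 210.172692) px
  c3 = (160.042885, 205.248526) px
Planar DLT: solve 8×8 A·h = b for H (H[2,2]=1):
  H  [+284.18425 -153.52546 +173.31722]
  H  [-52.02639 +545.05432 +242.28832]
  H  [-0.44426 -0.08800 +1.00000]
B = K⁻¹H; ‖b₁‖=0.682729, ‖b₂‖=0.682729; λ = 2/(‖b₁‖+‖b₂‖) = 1.464709, sign → tz>0 ⇒ λ=+1.464709
r₁ = λ·B[:,0] = (+0.75483,+0.08256,-0.65071); r₂ = λ·B[:,1] = (-0.21695,+0.96764,-0.12890)
r₃ = r₁×r₂ = (+0.61901,+0.23847,+0.74831); SVD([r₁ r₂ r₃]) → R = UVᵀ:
  R  [+0.75483 -0.21695 +0.61901]
  R  [+0.08256 +0.96764 +0.23847]
  R  [-0.65071 -0.12890 +0.74831]
t = (-0.27908, +0.02859, +1.46471) m
tr R = 2.470771; θ = arccos((tr R − 1)/2) = 0.744561 rad = 42.660°
axis k = ((R−Rᵀ)₃₂, (R−Rᵀ)₁₃, (R−Rᵀ)₂₁) / (2 sinθ) = (-0.271056, +0.936852, +0.220992)
rvec = θ·k = (-0.201818, +0.697543, +0.164542)

rvec=(-0.2018, 0.6975, 0.1645) tvec=(-0.2791, 0.0286, 1.4647)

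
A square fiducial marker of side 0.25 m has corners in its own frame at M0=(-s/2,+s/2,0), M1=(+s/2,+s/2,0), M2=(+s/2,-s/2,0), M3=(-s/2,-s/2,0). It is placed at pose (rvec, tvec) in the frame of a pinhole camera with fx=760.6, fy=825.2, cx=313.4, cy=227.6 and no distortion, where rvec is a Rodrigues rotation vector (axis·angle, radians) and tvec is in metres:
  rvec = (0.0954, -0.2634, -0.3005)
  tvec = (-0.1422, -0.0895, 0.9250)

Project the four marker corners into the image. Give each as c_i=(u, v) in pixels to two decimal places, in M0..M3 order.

Intrinsics K: fx=760.6, fy=825.2, cx=313.4, cy=227.6
Marker side s = 0.25 m; corners in marker frame (Z=0):
  M0 = (-0.1250, +0.1250, 0)
  M1 = (+0.1250, +0.1250, 0)
  M2 = (+0.1250, -0.1250, 0)
  M3 = (-0.1250, -0.1250, 0)
rvec = (0.0954, -0.2634, -0.3005), |rvec| = θ = 0.41083 rad = 23.539°
Rodrigues: sinθ=0.39937, 1−cosθ=0.08321; R = I + sinθ·[k]× + (1−cosθ)·[k]×²:
    [+0.92128 +0.27973 -0.27019]
    [-0.30451 +0.95099 -0.05372]
    [+0.24192 +0.13176 +0.96131]
t = (-0.1422, -0.0895, 0.9250) m
M0: Pc = R·M0+t = (-0.22239, +0.06744, +0.91123); u = 760.6·(-0.22239)/0.91123 + 313.4 = 127.7692, v = 825.2·(+0.06744)/0.91123 + 227.6 = 288.6707
M1: Pc = R·M1+t = (+0.00793, -0.00869, +0.97171); u = 760.6·(+0.00793)/0.97171 + 313.4 = 319.6039, v = 825.2·(-0.00869)/0.97171 + 227.6 = 220.2211
M2: Pc = R·M2+t = (-0.06201, -0.24644, +0.93877); u = 760.6·(-0.06201)/0.93877 + 313.4 = 263.1617, v = 825.2·(-0.24644)/0.93877 + 227.6 = 10.9757
M3: Pc = R·M3+t = (-0.29233, -0.17031, +0.87829); u = 760.6·(-0.29233)/0.87829 + 313.4 = 60.2456, v = 825.2·(-0.17031)/0.87829 + 227.6 = 67.5838

c0=(127.77, 288.67) c1=(319.60, 220.22) c2=(263.16, 10.98) c3=(60.25, 67.58)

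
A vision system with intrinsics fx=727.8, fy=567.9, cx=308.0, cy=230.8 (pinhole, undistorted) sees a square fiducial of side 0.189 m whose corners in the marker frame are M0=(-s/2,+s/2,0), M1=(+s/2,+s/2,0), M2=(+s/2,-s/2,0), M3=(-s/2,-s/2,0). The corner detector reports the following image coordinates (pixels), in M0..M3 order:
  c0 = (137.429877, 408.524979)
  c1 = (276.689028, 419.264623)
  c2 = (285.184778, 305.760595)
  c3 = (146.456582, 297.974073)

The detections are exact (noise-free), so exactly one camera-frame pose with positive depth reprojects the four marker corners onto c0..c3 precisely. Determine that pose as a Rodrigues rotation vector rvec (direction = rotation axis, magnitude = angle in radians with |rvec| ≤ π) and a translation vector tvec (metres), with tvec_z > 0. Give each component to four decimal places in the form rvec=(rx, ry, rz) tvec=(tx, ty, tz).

rvec=(-0.0315, 0.1315, 0.0558) tvec=(-0.1288, 0.2150, 0.9623)

Intrinsics K: fx=727.8, fy=567.9, cx=308.0, cy=230.8
Marker side s = 0.189 m; corners in marker frame (Z=0):
  M0 = (-0.0945, +0.0945, 0)
  M1 = (+0.0945, +0.0945, 0)
  M2 = (+0.0945, -0.0945, 0)
  M3 = (-0.0945, -0.0945, 0)
Detected image corners:
  c0 = (137.429877, 408.524979) px
  c1 = (276.689028, 419.264623) px
  c2 = (285.184778, 305.760595) px
  c3 = (146.456582, 297.974073) px
Planar DLT: solve 8×8 A·h = b for H (H[2,2]=1):
  H  [+706.42635 -52.47453 +210.55169]
  H  [-0.07179 +582.31085 +357.66834]
  H  [-0.13709 -0.02885 +1.00000]
B = K⁻¹H; ‖b₁‖=1.039230, ‖b₂‖=1.039230; λ = 2/(‖b₁‖+‖b₂‖) = 0.962251, sign → tz>0 ⇒ λ=+0.962251
r₁ = λ·B[:,0] = (+0.98982,+0.05349,-0.13191); r₂ = λ·B[:,1] = (-0.05763,+0.99795,-0.02776)
r₃ = r₁×r₂ = (+0.13016,+0.03508,+0.99087); SVD([r₁ r₂ r₃]) → R = UVᵀ:
  R  [+0.98982 -0.05763 +0.13016]
  R  [+0.05349 +0.99795 +0.03508]
  R  [-0.13191 -0.02776 +0.99087]
t = (-0.12884, +0.21497, +0.96225) m
tr R = 2.978641; θ = arccos((tr R − 1)/2) = 0.146277 rad = 8.381°
axis k = ((R−Rᵀ)₃₂, (R−Rᵀ)₁₃, (R−Rᵀ)₂₁) / (2 sinθ) = (-0.215589, +0.899012, +0.381180)
rvec = θ·k = (-0.031536, +0.131505, +0.055758)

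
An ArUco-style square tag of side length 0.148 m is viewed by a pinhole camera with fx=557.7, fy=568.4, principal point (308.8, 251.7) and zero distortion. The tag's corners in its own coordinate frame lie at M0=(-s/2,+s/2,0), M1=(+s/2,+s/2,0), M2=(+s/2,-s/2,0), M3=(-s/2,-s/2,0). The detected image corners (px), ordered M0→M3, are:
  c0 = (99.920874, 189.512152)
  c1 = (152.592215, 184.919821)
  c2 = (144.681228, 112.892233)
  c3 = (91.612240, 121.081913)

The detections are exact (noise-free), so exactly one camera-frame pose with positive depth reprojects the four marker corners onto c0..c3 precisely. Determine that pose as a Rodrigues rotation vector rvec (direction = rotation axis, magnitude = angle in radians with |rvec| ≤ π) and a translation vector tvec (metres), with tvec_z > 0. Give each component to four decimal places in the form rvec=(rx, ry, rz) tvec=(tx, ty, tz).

Intrinsics K: fx=557.7, fy=568.4, cx=308.8, cy=251.7
Marker side s = 0.148 m; corners in marker frame (Z=0):
  M0 = (-0.0740, +0.0740, 0)
  M1 = (+0.0740, +0.0740, 0)
  M2 = (+0.0740, -0.0740, 0)
  M3 = (-0.0740, -0.0740, 0)
Detected image corners:
  c0 = (99.920874, 189.512152) px
  c1 = (152.592215, 184.919821) px
  c2 = (144.681228, 112.892233) px
  c3 = (91.612240, 121.081913) px
Planar DLT: solve 8×8 A·h = b for H (H[2,2]=1):
  H  [+316.06596 +67.35241 +121.57359]
  H  [-94.31459 +489.80379 +152.44745]
  H  [-0.33678 +0.10248 +1.00000]
B = K⁻¹H; ‖b₁‖=0.825239, ‖b₂‖=0.825239; λ = 2/(‖b₁‖+‖b₂‖) = 1.211770, sign → tz>0 ⇒ λ=+1.211770
r₁ = λ·B[:,0] = (+0.91271,-0.02036,-0.40810); r₂ = λ·B[:,1] = (+0.07758,+0.98922,+0.12418)
r₃ = r₁×r₂ = (+0.40117,-0.14500,+0.90445); SVD([r₁ r₂ r₃]) → R = UVᵀ:
  R  [+0.91271 +0.07758 +0.40117]
  R  [-0.02036 +0.98922 -0.14500]
  R  [-0.40810 +0.12418 +0.90445]
t = (-0.40681, -0.21160, +1.21177) m
tr R = 2.806388; θ = arccos((tr R − 1)/2) = 0.443643 rad = 25.419°
axis k = ((R−Rᵀ)₃₂, (R−Rᵀ)₁₃, (R−Rᵀ)₂₁) / (2 sinθ) = (+0.313561, +0.942690, -0.114087)
rvec = θ·k = (+0.139109, +0.418218, -0.050614)

rvec=(0.1391, 0.4182, -0.0506) tvec=(-0.4068, -0.2116, 1.2118)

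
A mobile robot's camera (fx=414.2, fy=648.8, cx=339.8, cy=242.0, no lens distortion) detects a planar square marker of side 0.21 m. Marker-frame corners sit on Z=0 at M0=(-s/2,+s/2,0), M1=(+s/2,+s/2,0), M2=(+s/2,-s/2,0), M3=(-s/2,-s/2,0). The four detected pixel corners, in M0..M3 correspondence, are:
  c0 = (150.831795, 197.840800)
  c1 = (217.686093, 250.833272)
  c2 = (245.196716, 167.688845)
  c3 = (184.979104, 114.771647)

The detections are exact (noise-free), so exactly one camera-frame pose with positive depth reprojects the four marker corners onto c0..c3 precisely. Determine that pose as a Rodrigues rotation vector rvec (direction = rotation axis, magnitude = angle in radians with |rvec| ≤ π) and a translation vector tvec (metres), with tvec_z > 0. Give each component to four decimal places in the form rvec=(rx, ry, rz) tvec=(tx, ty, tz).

rvec=(-0.4420, -0.4317, 0.4153) tvec=(-0.4282, -0.1187, 1.2786)

Intrinsics K: fx=414.2, fy=648.8, cx=339.8, cy=242.0
Marker side s = 0.21 m; corners in marker frame (Z=0):
  M0 = (-0.1050, +0.1050, 0)
  M1 = (+0.1050, +0.1050, 0)
  M2 = (+0.1050, -0.1050, 0)
  M3 = (-0.1050, -0.1050, 0)
Detected image corners:
  c0 = (150.831795, 197.840800) px
  c1 = (217.686093, 250.833272) px
  c2 = (245.196716, 167.688845) px
  c3 = (184.979104, 114.771647) px
Planar DLT: solve 8×8 A·h = b for H (H[2,2]=1):
  H  [+349.60091 -222.59128 +201.08750]
  H  [+295.80722 +326.01231 +181.78284]
  H  [+0.23880 -0.38154 +1.00000]
B = K⁻¹H; ‖b₁‖=0.782105, ‖b₂‖=0.782105; λ = 2/(‖b₁‖+‖b₂‖) = 1.278601, sign → tz>0 ⇒ λ=+1.278601
r₁ = λ·B[:,0] = (+0.82870,+0.46907,+0.30533); r₂ = λ·B[:,1] = (-0.28691,+0.82444,-0.48783)
r₃ = r₁×r₂ = (-0.48055,+0.31667,+0.81780); SVD([r₁ r₂ r₃]) → R = UVᵀ:
  R  [+0.82870 -0.28691 -0.48055]
  R  [+0.46907 +0.82444 +0.31667]
  R  [+0.30533 -0.48783 +0.81780]
t = (-0.42819, -0.11867, +1.27860) m
tr R = 2.470940; θ = arccos((tr R − 1)/2) = 0.744436 rad = 42.653°
axis k = ((R−Rᵀ)₃₂, (R−Rᵀ)₁₃, (R−Rᵀ)₂₁) / (2 sinθ) = (-0.593678, -0.579936, +0.557871)
rvec = θ·k = (-0.441956, -0.431725, +0.415299)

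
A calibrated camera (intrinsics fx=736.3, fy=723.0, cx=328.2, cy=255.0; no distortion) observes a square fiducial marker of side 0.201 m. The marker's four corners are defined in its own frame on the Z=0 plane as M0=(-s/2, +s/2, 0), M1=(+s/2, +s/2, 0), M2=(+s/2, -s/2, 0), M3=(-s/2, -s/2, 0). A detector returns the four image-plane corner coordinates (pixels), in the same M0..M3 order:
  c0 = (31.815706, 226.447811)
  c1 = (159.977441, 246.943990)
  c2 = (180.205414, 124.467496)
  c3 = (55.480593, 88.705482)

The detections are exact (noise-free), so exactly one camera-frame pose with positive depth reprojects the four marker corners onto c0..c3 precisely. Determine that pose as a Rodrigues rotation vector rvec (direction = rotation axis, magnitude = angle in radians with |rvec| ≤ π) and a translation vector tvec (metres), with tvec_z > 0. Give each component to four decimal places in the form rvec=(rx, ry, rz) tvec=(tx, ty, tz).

rvec=(0.0197, -0.7112, 0.1589) tvec=(-0.3257, -0.1262, 1.1024)

Intrinsics K: fx=736.3, fy=723.0, cx=328.2, cy=255.0
Marker side s = 0.201 m; corners in marker frame (Z=0):
  M0 = (-0.1005, +0.1005, 0)
  M1 = (+0.1005, +0.1005, 0)
  M2 = (+0.1005, -0.1005, 0)
  M3 = (-0.1005, -0.1005, 0)
Detected image corners:
  c0 = (31.815706, 226.447811) px
  c1 = (159.977441, 246.943990) px
  c2 = (180.205414, 124.467496) px
  c3 = (55.480593, 88.705482) px
Planar DLT: solve 8×8 A·h = b for H (H[2,2]=1):
  H  [+692.18183 -112.17186 +110.65966]
  H  [+241.47645 +639.44526 +172.26258]
  H  [+0.59080 -0.03269 +1.00000]
B = K⁻¹H; ‖b₁‖=0.907082, ‖b₂‖=0.907082; λ = 2/(‖b₁‖+‖b₂‖) = 1.102436, sign → tz>0 ⇒ λ=+1.102436
r₁ = λ·B[:,0] = (+0.74606,+0.13849,+0.65132); r₂ = λ·B[:,1] = (-0.15189,+0.98774,-0.03604)
r₃ = r₁×r₂ = (-0.64833,-0.07204,+0.75795); SVD([r₁ r₂ r₃]) → R = UVᵀ:
  R  [+0.74606 -0.15189 -0.64833]
  R  [+0.13849 +0.98774 -0.07204]
  R  [+0.65132 -0.03604 +0.75795]
t = (-0.32572, -0.12616, +1.10244) m
tr R = 2.491744; θ = arccos((tr R − 1)/2) = 0.728953 rad = 41.766°
axis k = ((R−Rᵀ)₃₂, (R−Rᵀ)₁₃, (R−Rᵀ)₂₁) / (2 sinθ) = (+0.027029, -0.975581, +0.217970)
rvec = θ·k = (+0.019703, -0.711153, +0.158890)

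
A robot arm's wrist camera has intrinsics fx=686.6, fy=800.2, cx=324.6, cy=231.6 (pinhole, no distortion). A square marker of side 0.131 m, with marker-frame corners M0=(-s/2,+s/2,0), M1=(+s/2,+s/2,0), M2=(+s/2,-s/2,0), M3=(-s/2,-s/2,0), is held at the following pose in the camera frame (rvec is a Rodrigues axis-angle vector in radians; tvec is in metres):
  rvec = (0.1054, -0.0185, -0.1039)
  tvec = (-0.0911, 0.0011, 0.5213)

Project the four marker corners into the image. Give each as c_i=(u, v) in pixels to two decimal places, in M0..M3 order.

Intrinsics K: fx=686.6, fy=800.2, cx=324.6, cy=231.6
Marker side s = 0.131 m; corners in marker frame (Z=0):
  M0 = (-0.0655, +0.0655, 0)
  M1 = (+0.0655, +0.0655, 0)
  M2 = (+0.0655, -0.0655, 0)
  M3 = (-0.0655, -0.0655, 0)
rvec = (0.1054, -0.0185, -0.1039), |rvec| = θ = 0.14915 rad = 8.546°
Rodrigues: sinθ=0.14860, 1−cosθ=0.01110; R = I + sinθ·[k]× + (1−cosθ)·[k]×²:
    [+0.99444 +0.10254 -0.02390]
    [-0.10449 +0.98907 -0.10405]
    [+0.01297 +0.10597 +0.99428]
t = (-0.0911, 0.0011, 0.5213) m
M0: Pc = R·M0+t = (-0.14952, +0.07273, +0.52739); u = 686.6·(-0.14952)/0.52739 + 324.6 = 129.9439, v = 800.2·(+0.07273)/0.52739 + 231.6 = 341.9485
M1: Pc = R·M1+t = (-0.01925, +0.05904, +0.52909); u = 686.6·(-0.01925)/0.52909 + 324.6 = 299.6224, v = 800.2·(+0.05904)/0.52909 + 231.6 = 320.8925
M2: Pc = R·M2+t = (-0.03268, -0.07053, +0.51521); u = 686.6·(-0.03268)/0.51521 + 324.6 = 281.0477, v = 800.2·(-0.07053)/0.51521 + 231.6 = 122.0589
M3: Pc = R·M3+t = (-0.16295, -0.05684, +0.51351); u = 686.6·(-0.16295)/0.51351 + 324.6 = 106.7207, v = 800.2·(-0.05684)/0.51351 + 231.6 = 143.0265

c0=(129.94, 341.95) c1=(299.62, 320.89) c2=(281.05, 122.06) c3=(106.72, 143.03)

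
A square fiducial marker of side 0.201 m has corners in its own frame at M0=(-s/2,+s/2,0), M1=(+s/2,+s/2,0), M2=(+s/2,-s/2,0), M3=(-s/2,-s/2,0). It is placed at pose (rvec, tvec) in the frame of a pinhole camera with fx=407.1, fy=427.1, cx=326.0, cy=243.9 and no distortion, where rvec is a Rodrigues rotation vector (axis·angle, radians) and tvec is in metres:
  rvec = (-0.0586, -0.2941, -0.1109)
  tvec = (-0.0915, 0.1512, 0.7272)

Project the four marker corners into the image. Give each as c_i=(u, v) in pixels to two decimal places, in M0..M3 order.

Intrinsics K: fx=407.1, fy=427.1, cx=326.0, cy=243.9
Marker side s = 0.201 m; corners in marker frame (Z=0):
  M0 = (-0.1005, +0.1005, 0)
  M1 = (+0.1005, +0.1005, 0)
  M2 = (+0.1005, -0.1005, 0)
  M3 = (-0.1005, -0.1005, 0)
rvec = (-0.0586, -0.2941, -0.1109), |rvec| = θ = 0.31973 rad = 18.319°
Rodrigues: sinθ=0.31431, 1−cosθ=0.05068; R = I + sinθ·[k]× + (1−cosθ)·[k]×²:
    [+0.95102 +0.11756 -0.28589]
    [-0.10048 +0.99220 +0.07378]
    [+0.29234 -0.04144 +0.95542]
t = (-0.0915, 0.1512, 0.7272) m
M0: Pc = R·M0+t = (-0.17526, +0.26101, +0.69366); u = 407.1·(-0.17526)/0.69366 + 326.0 = 223.1400, v = 427.1·(+0.26101)/0.69366 + 243.9 = 404.6124
M1: Pc = R·M1+t = (+0.01589, +0.24082, +0.75242); u = 407.1·(+0.01589)/0.75242 + 326.0 = 334.5990, v = 427.1·(+0.24082)/0.75242 + 243.9 = 380.5978
M2: Pc = R·M2+t = (-0.00774, +0.04139, +0.76074); u = 407.1·(-0.00774)/0.76074 + 326.0 = 321.8594, v = 427.1·(+0.04139)/0.76074 + 243.9 = 267.1351
M3: Pc = R·M3+t = (-0.19889, +0.06158, +0.70198); u = 407.1·(-0.19889)/0.70198 + 326.0 = 210.6566, v = 427.1·(+0.06158)/0.70198 + 243.9 = 281.3674

c0=(223.14, 404.61) c1=(334.60, 380.60) c2=(321.86, 267.14) c3=(210.66, 281.37)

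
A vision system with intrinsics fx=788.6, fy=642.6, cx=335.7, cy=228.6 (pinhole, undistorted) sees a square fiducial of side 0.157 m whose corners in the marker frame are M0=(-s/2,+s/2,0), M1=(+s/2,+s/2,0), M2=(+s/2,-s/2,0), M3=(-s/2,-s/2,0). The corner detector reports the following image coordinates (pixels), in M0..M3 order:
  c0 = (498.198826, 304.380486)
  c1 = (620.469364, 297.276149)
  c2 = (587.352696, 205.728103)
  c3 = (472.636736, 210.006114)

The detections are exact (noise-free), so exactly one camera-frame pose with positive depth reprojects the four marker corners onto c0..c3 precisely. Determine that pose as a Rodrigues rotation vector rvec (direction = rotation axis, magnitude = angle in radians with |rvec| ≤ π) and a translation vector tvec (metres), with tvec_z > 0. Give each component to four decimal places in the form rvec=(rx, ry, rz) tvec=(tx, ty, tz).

Intrinsics K: fx=788.6, fy=642.6, cx=335.7, cy=228.6
Marker side s = 0.157 m; corners in marker frame (Z=0):
  M0 = (-0.0785, +0.0785, 0)
  M1 = (+0.0785, +0.0785, 0)
  M2 = (+0.0785, -0.0785, 0)
  M3 = (-0.0785, -0.0785, 0)
Detected image corners:
  c0 = (498.198826, 304.380486) px
  c1 = (620.469364, 297.276149) px
  c2 = (587.352696, 205.728103) px
  c3 = (472.636736, 210.006114) px
Planar DLT: solve 8×8 A·h = b for H (H[2,2]=1):
  H  [+844.45081 -56.41435 +544.92266]
  H  [+6.35694 +478.23406 +252.67866]
  H  [+0.16627 -0.44725 +1.00000]
B = K⁻¹H; ‖b₁‖=1.014967, ‖b₂‖=1.014967; λ = 2/(‖b₁‖+‖b₂‖) = 0.985254, sign → tz>0 ⇒ λ=+0.985254
r₁ = λ·B[:,0] = (+0.98530,-0.04853,+0.16382); r₂ = λ·B[:,1] = (+0.11710,+0.89000,-0.44066)
r₃ = r₁×r₂ = (-0.12441,+0.45336,+0.88260); SVD([r₁ r₂ r₃]) → R = UVᵀ:
  R  [+0.98530 +0.11710 -0.12441]
  R  [-0.04853 +0.89000 +0.45336]
  R  [+0.16382 -0.44066 +0.88260]
t = (+0.26140, +0.03692, +0.98525) m
tr R = 2.757900; θ = arccos((tr R − 1)/2) = 0.497140 rad = 28.484°
axis k = ((R−Rᵀ)₃₂, (R−Rᵀ)₁₃, (R−Rᵀ)₂₁) / (2 sinθ) = (-0.937299, -0.302185, -0.173650)
rvec = θ·k = (-0.465969, -0.150228, -0.086329)

rvec=(-0.4660, -0.1502, -0.0863) tvec=(0.2614, 0.0369, 0.9853)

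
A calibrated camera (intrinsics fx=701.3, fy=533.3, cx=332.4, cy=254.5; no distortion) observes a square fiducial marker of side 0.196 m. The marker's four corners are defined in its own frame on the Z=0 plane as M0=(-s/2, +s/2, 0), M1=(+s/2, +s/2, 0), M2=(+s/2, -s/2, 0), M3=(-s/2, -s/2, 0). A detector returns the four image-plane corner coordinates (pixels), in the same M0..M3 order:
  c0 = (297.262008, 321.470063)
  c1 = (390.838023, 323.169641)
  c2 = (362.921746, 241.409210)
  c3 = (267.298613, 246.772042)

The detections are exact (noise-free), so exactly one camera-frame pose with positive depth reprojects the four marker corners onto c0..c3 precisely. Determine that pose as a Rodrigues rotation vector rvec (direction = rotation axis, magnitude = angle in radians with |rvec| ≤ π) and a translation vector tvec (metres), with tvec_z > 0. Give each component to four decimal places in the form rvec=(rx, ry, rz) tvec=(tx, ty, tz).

Intrinsics K: fx=701.3, fy=533.3, cx=332.4, cy=254.5
Marker side s = 0.196 m; corners in marker frame (Z=0):
  M0 = (-0.0980, +0.0980, 0)
  M1 = (+0.0980, +0.0980, 0)
  M2 = (+0.0980, -0.0980, 0)
  M3 = (-0.0980, -0.0980, 0)
Detected image corners:
  c0 = (297.262008, 321.470063) px
  c1 = (390.838023, 323.169641) px
  c2 = (362.921746, 241.409210) px
  c3 = (267.298613, 246.772042) px
Planar DLT: solve 8×8 A·h = b for H (H[2,2]=1):
  H  [+332.64275 +230.12432 +327.82595]
  H  [-137.69539 +468.99332 +284.20255]
  H  [-0.45476 +0.24953 +1.00000]
B = K⁻¹H; ‖b₁‖=0.827299, ‖b₂‖=0.827299; λ = 2/(‖b₁‖+‖b₂‖) = 1.208753, sign → tz>0 ⇒ λ=+1.208753
r₁ = λ·B[:,0] = (+0.83388,-0.04977,-0.54969); r₂ = λ·B[:,1] = (+0.25368,+0.91906,+0.30162)
r₃ = r₁×r₂ = (+0.49019,-0.39096,+0.77901); SVD([r₁ r₂ r₃]) → R = UVᵀ:
  R  [+0.83388 +0.25368 +0.49019]
  R  [-0.04977 +0.91906 -0.39096]
  R  [-0.54969 +0.30162 +0.77901]
t = (-0.00788, +0.06732, +1.20875) m
tr R = 2.531957; θ = arccos((tr R − 1)/2) = 0.698234 rad = 40.006°
axis k = ((R−Rᵀ)₃₂, (R−Rᵀ)₁₃, (R−Rᵀ)₂₁) / (2 sinθ) = (+0.538663, +0.808789, -0.236013)
rvec = θ·k = (+0.376113, +0.564724, -0.164793)

rvec=(0.3761, 0.5647, -0.1648) tvec=(-0.0079, 0.0673, 1.2088)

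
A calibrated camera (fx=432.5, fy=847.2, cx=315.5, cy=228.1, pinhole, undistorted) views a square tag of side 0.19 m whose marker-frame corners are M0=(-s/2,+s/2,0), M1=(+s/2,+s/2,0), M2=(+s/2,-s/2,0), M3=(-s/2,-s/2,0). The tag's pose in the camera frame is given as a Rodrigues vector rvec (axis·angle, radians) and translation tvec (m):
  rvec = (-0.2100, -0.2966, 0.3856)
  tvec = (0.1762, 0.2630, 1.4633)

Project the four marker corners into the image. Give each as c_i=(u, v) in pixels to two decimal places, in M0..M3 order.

Intrinsics K: fx=432.5, fy=847.2, cx=315.5, cy=228.1
Marker side s = 0.19 m; corners in marker frame (Z=0):
  M0 = (-0.0950, +0.0950, 0)
  M1 = (+0.0950, +0.0950, 0)
  M2 = (+0.0950, -0.0950, 0)
  M3 = (-0.0950, -0.0950, 0)
rvec = (-0.2100, -0.2966, 0.3856), |rvec| = θ = 0.52987 rad = 30.359°
Rodrigues: sinθ=0.50542, 1−cosθ=0.13713; R = I + sinθ·[k]× + (1−cosθ)·[k]×²:
    [+0.88441 -0.33739 -0.32246]
    [+0.39823 +0.90584 +0.14445]
    [+0.24337 -0.25617 +0.93549]
t = (0.1762, 0.2630, 1.4633) m
M0: Pc = R·M0+t = (+0.06013, +0.31122, +1.41584); u = 432.5·(+0.06013)/1.41584 + 315.5 = 333.8677, v = 847.2·(+0.31122)/1.41584 + 228.1 = 414.3268
M1: Pc = R·M1+t = (+0.22817, +0.38689, +1.46208); u = 432.5·(+0.22817)/1.46208 + 315.5 = 382.9944, v = 847.2·(+0.38689)/1.46208 + 228.1 = 452.2803
M2: Pc = R·M2+t = (+0.29227, +0.21478, +1.51076); u = 432.5·(+0.29227)/1.51076 + 315.5 = 399.1715, v = 847.2·(+0.21478)/1.51076 + 228.1 = 348.5424
M3: Pc = R·M3+t = (+0.12423, +0.13911, +1.46452); u = 432.5·(+0.12423)/1.46452 + 315.5 = 352.1883, v = 847.2·(+0.13911)/1.46452 + 228.1 = 308.5749

c0=(333.87, 414.33) c1=(382.99, 452.28) c2=(399.17, 348.54) c3=(352.19, 308.57)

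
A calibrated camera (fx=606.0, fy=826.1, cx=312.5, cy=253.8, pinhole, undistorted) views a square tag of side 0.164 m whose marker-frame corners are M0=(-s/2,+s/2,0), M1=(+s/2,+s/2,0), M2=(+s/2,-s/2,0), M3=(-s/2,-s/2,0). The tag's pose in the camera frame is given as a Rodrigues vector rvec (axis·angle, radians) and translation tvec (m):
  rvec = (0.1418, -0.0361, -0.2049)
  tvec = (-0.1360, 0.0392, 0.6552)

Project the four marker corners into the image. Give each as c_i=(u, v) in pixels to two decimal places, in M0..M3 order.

Intrinsics K: fx=606.0, fy=826.1, cx=312.5, cy=253.8
Marker side s = 0.164 m; corners in marker frame (Z=0):
  M0 = (-0.0820, +0.0820, 0)
  M1 = (+0.0820, +0.0820, 0)
  M2 = (+0.0820, -0.0820, 0)
  M3 = (-0.0820, -0.0820, 0)
rvec = (0.1418, -0.0361, -0.2049), |rvec| = θ = 0.25178 rad = 14.426°
Rodrigues: sinθ=0.24913, 1−cosθ=0.03153; R = I + sinθ·[k]× + (1−cosθ)·[k]×²:
    [+0.97847 +0.20020 -0.05017]
    [-0.20529 +0.96912 -0.13663]
    [+0.02127 +0.14399 +0.98935]
t = (-0.1360, 0.0392, 0.6552) m
M0: Pc = R·M0+t = (-0.19982, +0.13550, +0.66526); u = 606.0·(-0.19982)/0.66526 + 312.5 = 130.4817, v = 826.1·(+0.13550)/0.66526 + 253.8 = 422.0608
M1: Pc = R·M1+t = (-0.03935, +0.10183, +0.66875); u = 606.0·(-0.03935)/0.66875 + 312.5 = 276.8429, v = 826.1·(+0.10183)/0.66875 + 253.8 = 379.5944
M2: Pc = R·M2+t = (-0.07218, -0.05710, +0.64514); u = 606.0·(-0.07218)/0.64514 + 312.5 = 244.6974, v = 826.1·(-0.05710)/0.64514 + 253.8 = 180.6816
M3: Pc = R·M3+t = (-0.23265, -0.02343, +0.64165); u = 606.0·(-0.23265)/0.64165 + 312.5 = 92.7751, v = 826.1·(-0.02343)/0.64165 + 253.8 = 223.6295

c0=(130.48, 422.06) c1=(276.84, 379.59) c2=(244.70, 180.68) c3=(92.78, 223.63)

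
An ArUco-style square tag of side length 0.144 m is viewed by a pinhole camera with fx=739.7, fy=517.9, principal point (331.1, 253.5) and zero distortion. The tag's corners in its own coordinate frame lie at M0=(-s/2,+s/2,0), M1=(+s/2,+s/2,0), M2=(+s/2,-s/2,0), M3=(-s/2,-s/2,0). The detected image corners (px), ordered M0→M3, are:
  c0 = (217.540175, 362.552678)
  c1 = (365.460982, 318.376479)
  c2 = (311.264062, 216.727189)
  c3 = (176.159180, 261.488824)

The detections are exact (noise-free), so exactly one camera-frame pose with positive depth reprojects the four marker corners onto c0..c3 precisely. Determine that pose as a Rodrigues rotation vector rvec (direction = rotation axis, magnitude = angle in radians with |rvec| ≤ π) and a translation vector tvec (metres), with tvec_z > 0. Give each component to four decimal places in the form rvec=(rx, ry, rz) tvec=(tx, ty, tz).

Intrinsics K: fx=739.7, fy=517.9, cx=331.1, cy=253.5
Marker side s = 0.144 m; corners in marker frame (Z=0):
  M0 = (-0.0720, +0.0720, 0)
  M1 = (+0.0720, +0.0720, 0)
  M2 = (+0.0720, -0.0720, 0)
  M3 = (-0.0720, -0.0720, 0)
Detected image corners:
  c0 = (217.540175, 362.552678) px
  c1 = (365.460982, 318.376479) px
  c2 = (311.264062, 216.727189) px
  c3 = (176.159180, 261.488824) px
Planar DLT: solve 8×8 A·h = b for H (H[2,2]=1):
  H  [+907.35046 +187.55965 +265.28175]
  H  [-388.65604 +548.51090 +288.27132]
  H  [-0.27526 -0.53596 +1.00000]
B = K⁻¹H; ‖b₁‖=1.508967, ‖b₂‖=1.508967; λ = 2/(‖b₁‖+‖b₂‖) = 0.662705, sign → tz>0 ⇒ λ=+0.662705
r₁ = λ·B[:,0] = (+0.89456,-0.40804,-0.18241); r₂ = λ·B[:,1] = (+0.32702,+0.87573,-0.35518)
r₃ = r₁×r₂ = (+0.30467,+0.25808,+0.91683); SVD([r₁ r₂ r₃]) → R = UVᵀ:
  R  [+0.89456 +0.32702 +0.30467]
  R  [-0.40804 +0.87573 +0.25808]
  R  [-0.18241 -0.35518 +0.91683]
t = (-0.05897, +0.04449, +0.66271) m
tr R = 2.687111; θ = arccos((tr R − 1)/2) = 0.566926 rad = 32.482°
axis k = ((R−Rᵀ)₃₂, (R−Rᵀ)₁₃, (R−Rᵀ)₂₁) / (2 sinθ) = (-0.570963, +0.453491, -0.684359)
rvec = θ·k = (-0.323694, +0.257096, -0.387981)

rvec=(-0.3237, 0.2571, -0.3880) tvec=(-0.0590, 0.0445, 0.6627)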